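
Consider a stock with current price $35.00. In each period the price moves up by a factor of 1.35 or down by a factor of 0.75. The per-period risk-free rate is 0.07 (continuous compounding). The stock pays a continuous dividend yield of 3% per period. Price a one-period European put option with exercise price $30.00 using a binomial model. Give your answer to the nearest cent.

Per-period risk-free factor R = e^0.07 = 1.0725; dividend-adjusted growth = e^(0.07−0.03) = 1.0408.
Risk-neutral probability p = (1.0408 − 0.75)/(1.35 − 0.75) = 0.2908/0.6000 = 0.4847
Terminal stock prices: S_u = 47.25, S_d = 26.25
Terminal payoffs (K − S): max(-17.25, 0) = 0, max(3.75, 0) = 3.75
Node 0 (S = 35): V_0 = e^(−0.07)·[0.4847·0.0000 + 0.5153·3.7500] = 1.8018

$1.80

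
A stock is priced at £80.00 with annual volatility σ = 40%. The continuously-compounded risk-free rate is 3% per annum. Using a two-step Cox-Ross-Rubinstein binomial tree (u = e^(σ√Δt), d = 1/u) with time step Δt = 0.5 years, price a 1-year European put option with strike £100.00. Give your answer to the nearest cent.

CRR parameters: u = e^(σ√Δt) = e^(0.4·√0.5) = 1.3269, d = 1/u = 0.7536
Per-period rate: rΔt = 0.03·0.5 = 0.015, so R = e^0.015 = 1.0151
Risk-neutral probability p = (e^0.015 − 0.7536)/(1.3269 − 0.7536) = 0.2615/0.5733 = 0.4561
Terminal stock prices: S_uu = 140.9, S_ud = 80, S_dd = 45.44
Terminal payoffs (K − S): max(-40.85, 0) = 0, max(20, 0) = 20, max(54.56, 0) = 54.56
Node u (S = 106.2): V_u = e^(−0.015)·[0.4561·0.0000 + 0.5439·20.0000] = 10.7156
Node d (S = 60.29): V_d = e^(−0.015)·[0.4561·20.0000 + 0.5439·54.5623] = 38.2201
Node 0 (S = 80): V_0 = e^(−0.015)·[0.4561·10.7156 + 0.5439·38.2201] = 25.2925

£25.29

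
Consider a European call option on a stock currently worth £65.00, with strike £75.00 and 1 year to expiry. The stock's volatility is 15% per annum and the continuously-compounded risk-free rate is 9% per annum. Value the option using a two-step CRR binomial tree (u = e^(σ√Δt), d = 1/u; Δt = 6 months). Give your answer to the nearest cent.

CRR parameters: u = e^(σ√Δt) = e^(0.15·√0.5) = 1.1119, d = 1/u = 0.8994
Per-period rate: rΔt = 0.09·0.5 = 0.045, so R = e^0.045 = 1.0460
Risk-neutral probability p = (e^0.045 − 0.8994)/(1.1119 − 0.8994) = 0.1467/0.2125 = 0.6901
Terminal stock prices: S_uu = 80.36, S_ud = 65, S_dd = 52.58
Terminal payoffs (S − K): max(5.36, 0) = 5.36, max(-10, 0) = 0, max(-22.42, 0) = 0
Node u (S = 72.27): V_u = e^(−0.045)·[0.6901·5.3602 + 0.3099·0.0000] = 3.5362
Node d (S = 58.46): V_d = e^(−0.045)·[0.6901·0.0000 + 0.3099·0.0000] = 0.0000
Node 0 (S = 65): V_0 = e^(−0.045)·[0.6901·3.5362 + 0.3099·0.0000] = 2.3329

£2.33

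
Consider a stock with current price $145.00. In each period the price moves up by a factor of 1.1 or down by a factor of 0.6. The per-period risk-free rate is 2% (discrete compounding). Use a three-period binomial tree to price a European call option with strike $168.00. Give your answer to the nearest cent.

Risk-neutral probability p = (1 + 0.02 − 0.6)/(1.1 − 0.6) = 0.4200/0.5000 = 0.8400
Terminal stock prices: S_uuu = 193, S_uud = 105.3, S_udd = 57.42, S_ddd = 31.32
Terminal payoffs (S − K): max(25, 0) = 25, max(-62.73, 0) = 0, max(-110.6, 0) = 0, max(-136.7, 0) = 0
Node uu (S = 175.5): V_uu = 1/1.02·[0.8400·24.9950 + 0.1600·0.0000] = 20.5841
Node ud (S = 95.7): V_ud = 1/1.02·[0.8400·0.0000 + 0.1600·0.0000] = 0.0000
Node dd (S = 52.2): V_dd = 1/1.02·[0.8400·0.0000 + 0.1600·0.0000] = 0.0000
Node u (S = 159.5): V_u = 1/1.02·[0.8400·20.5841 + 0.1600·0.0000] = 16.9516
Node d (S = 87): V_d = 1/1.02·[0.8400·0.0000 + 0.1600·0.0000] = 0.0000
Node 0 (S = 145): V_0 = 1/1.02·[0.8400·16.9516 + 0.1600·0.0000] = 13.9602

$13.96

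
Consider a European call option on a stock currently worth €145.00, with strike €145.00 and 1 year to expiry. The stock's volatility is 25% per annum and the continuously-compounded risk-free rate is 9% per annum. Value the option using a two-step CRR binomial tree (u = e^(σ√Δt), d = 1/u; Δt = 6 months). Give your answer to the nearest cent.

CRR parameters: u = e^(σ√Δt) = e^(0.25·√0.5) = 1.1934, d = 1/u = 0.8380
Per-period rate: rΔt = 0.09·0.5 = 0.045, so R = e^0.045 = 1.0460
Risk-neutral probability p = (e^0.045 − 0.8380)/(1.1934 − 0.8380) = 0.2081/0.3554 = 0.5854
Terminal stock prices: S_uu = 206.5, S_ud = 145, S_dd = 101.8
Terminal payoffs (S − K): max(61.5, 0) = 61.5, max(0, 0) = 0, max(-43.18, 0) = 0
Node u (S = 173): V_u = e^(−0.045)·[0.5854·61.4973 + 0.4146·0.0000] = 34.4182
Node d (S = 121.5): V_d = e^(−0.045)·[0.5854·0.0000 + 0.4146·0.0000] = 0.0000
Node 0 (S = 145): V_0 = e^(−0.045)·[0.5854·34.4182 + 0.4146·0.0000] = 19.2629

€19.26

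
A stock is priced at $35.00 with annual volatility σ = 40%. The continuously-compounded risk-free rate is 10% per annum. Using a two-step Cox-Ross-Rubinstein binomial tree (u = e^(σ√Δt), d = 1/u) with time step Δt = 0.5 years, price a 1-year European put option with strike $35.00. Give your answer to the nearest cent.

CRR parameters: u = e^(σ√Δt) = e^(0.4·√0.5) = 1.3269, d = 1/u = 0.7536
Per-period rate: rΔt = 0.1·0.5 = 0.05, so R = e^0.05 = 1.0513
Risk-neutral probability p = (e^0.05 − 0.7536)/(1.3269 − 0.7536) = 0.2976/0.5733 = 0.5192
Terminal stock prices: S_uu = 61.62, S_ud = 35, S_dd = 19.88
Terminal payoffs (K − S): max(-26.62, 0) = 0, max(0, 0) = 0, max(15.12, 0) = 15.12
Node u (S = 46.44): V_u = e^(−0.05)·[0.5192·0.0000 + 0.4808·0.0000] = 0.0000
Node d (S = 26.38): V_d = e^(−0.05)·[0.5192·0.0000 + 0.4808·15.1210] = 6.9157
Node 0 (S = 35): V_0 = e^(−0.05)·[0.5192·0.0000 + 0.4808·6.9157] = 3.1629

$3.16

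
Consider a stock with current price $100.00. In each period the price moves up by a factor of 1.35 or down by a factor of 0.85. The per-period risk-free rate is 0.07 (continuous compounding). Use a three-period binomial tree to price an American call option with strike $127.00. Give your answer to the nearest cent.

$15.96

Risk-neutral probability p = (e^0.07 − 0.85)/(1.35 − 0.85) = 0.2225/0.5000 = 0.4450
Terminal stock prices: S_uuu = 246, S_uud = 154.9, S_udd = 97.54, S_ddd = 61.41
Terminal payoffs (S − K): max(119, 0) = 119, max(27.91, 0) = 27.91, max(-29.46, 0) = 0, max(-65.59, 0) = 0
Node uu (S = 182.3): continuation = e^(−0.07)·[0.4450·119.0375 + 0.5550·27.9125] = 63.8360; exercise value = 55.2500 ≤ continuation, so V_uu = 63.8360
Node ud (S = 114.8): continuation = e^(−0.07)·[0.4450·27.9125 + 0.5550·0.0000] = 11.5817; exercise value = 0.0000 ≤ continuation, so V_ud = 11.5817
Node dd (S = 72.25): continuation = e^(−0.07)·[0.4450·0.0000 + 0.5550·0.0000] = 0.0000; exercise value = 0.0000 ≤ continuation, so V_dd = 0.0000
Node u (S = 135): continuation = e^(−0.07)·[0.4450·63.8360 + 0.5550·11.5817] = 32.4806; exercise value = 8.0000 ≤ continuation, so V_u = 32.4806
Node d (S = 85): continuation = e^(−0.07)·[0.4450·11.5817 + 0.5550·0.0000] = 4.8056; exercise value = 0.0000 ≤ continuation, so V_d = 4.8056
Node 0 (S = 100): continuation = e^(−0.07)·[0.4450·32.4806 + 0.5550·4.8056] = 15.9639; exercise value = 0.0000 ≤ continuation, so V_0 = 15.9639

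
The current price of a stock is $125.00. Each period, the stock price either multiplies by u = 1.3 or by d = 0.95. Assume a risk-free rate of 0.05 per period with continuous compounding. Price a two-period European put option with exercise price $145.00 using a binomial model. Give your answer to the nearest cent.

Risk-neutral probability p = (e^0.05 − 0.95)/(1.3 − 0.95) = 0.1013/0.3500 = 0.2893
Terminal stock prices: S_uu = 211.3, S_ud = 154.4, S_dd = 112.8
Terminal payoffs (K − S): max(-66.25, 0) = 0, max(-9.375, 0) = 0, max(32.19, 0) = 32.19
Node u (S = 162.5): V_u = e^(−0.05)·[0.2893·0.0000 + 0.7107·0.0000] = 0.0000
Node d (S = 118.8): V_d = e^(−0.05)·[0.2893·0.0000 + 0.7107·32.1875] = 21.7586
Node 0 (S = 125): V_0 = e^(−0.05)·[0.2893·0.0000 + 0.7107·21.7586] = 14.7087

$14.71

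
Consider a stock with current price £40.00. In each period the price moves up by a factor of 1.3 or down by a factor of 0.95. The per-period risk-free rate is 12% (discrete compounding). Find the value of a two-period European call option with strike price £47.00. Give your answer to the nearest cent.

£4.83

Risk-neutral probability p = (1 + 0.12 − 0.95)/(1.3 − 0.95) = 0.1700/0.3500 = 0.4857
Terminal stock prices: S_uu = 67.6, S_ud = 49.4, S_dd = 36.1
Terminal payoffs (S − K): max(20.6, 0) = 20.6, max(2.4, 0) = 2.4, max(-10.9, 0) = 0
Node u (S = 52): V_u = 1/1.12·[0.4857·20.6000 + 0.5143·2.4000] = 10.0357
Node d (S = 38): V_d = 1/1.12·[0.4857·2.4000 + 0.5143·0.0000] = 1.0408
Node 0 (S = 40): V_0 = 1/1.12·[0.4857·10.0357 + 0.5143·1.0408] = 4.8301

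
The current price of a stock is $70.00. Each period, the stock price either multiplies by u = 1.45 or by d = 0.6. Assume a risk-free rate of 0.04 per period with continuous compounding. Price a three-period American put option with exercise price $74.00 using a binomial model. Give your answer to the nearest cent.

Risk-neutral probability p = (e^0.04 − 0.6)/(1.45 − 0.6) = 0.4408/0.8500 = 0.5186
Terminal stock prices: S_uuu = 213.4, S_uud = 88.31, S_udd = 36.54, S_ddd = 15.12
Terminal payoffs (K − S): max(-139.4, 0) = 0, max(-14.31, 0) = 0, max(37.46, 0) = 37.46, max(58.88, 0) = 58.88
Node uu (S = 147.2): continuation = e^(−0.04)·[0.5186·0.0000 + 0.4814·0.0000] = 0.0000; exercise value = 0.0000 ≤ continuation, so V_uu = 0.0000
Node ud (S = 60.9): continuation = e^(−0.04)·[0.5186·0.0000 + 0.4814·37.4600] = 17.3261; exercise value = 13.1000 ≤ continuation, so V_ud = 17.3261
Node dd (S = 25.2): continuation = e^(−0.04)·[0.5186·37.4600 + 0.4814·58.8800] = 45.8984; exercise value = 48.8000 > continuation, so V_dd = 48.8000 (exercise)
Node u (S = 101.5): continuation = e^(−0.04)·[0.5186·0.0000 + 0.4814·17.3261] = 8.0137; exercise value = 0.0000 ≤ continuation, so V_u = 8.0137
Node d (S = 42): continuation = e^(−0.04)·[0.5186·17.3261 + 0.4814·48.8000] = 31.2042; exercise value = 32.0000 > continuation, so V_d = 32.0000 (exercise)
Node 0 (S = 70): continuation = e^(−0.04)·[0.5186·8.0137 + 0.4814·32.0000] = 18.7937; exercise value = 4.0000 ≤ continuation, so V_0 = 18.7937

$18.79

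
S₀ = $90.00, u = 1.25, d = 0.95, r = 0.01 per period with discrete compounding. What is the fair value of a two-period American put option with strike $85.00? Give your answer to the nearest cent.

Risk-neutral probability p = (1 + 0.01 − 0.95)/(1.25 − 0.95) = 0.0600/0.3000 = 0.2000
Terminal stock prices: S_uu = 140.6, S_ud = 106.9, S_dd = 81.22
Terminal payoffs (K − S): max(-55.62, 0) = 0, max(-21.88, 0) = 0, max(3.775, 0) = 3.775
Node u (S = 112.5): continuation = 1/1.01·[0.2000·0.0000 + 0.8000·0.0000] = 0.0000; exercise value = 0.0000 ≤ continuation, so V_u = 0.0000
Node d (S = 85.5): continuation = 1/1.01·[0.2000·0.0000 + 0.8000·3.7750] = 2.9901; exercise value = 0.0000 ≤ continuation, so V_d = 2.9901
Node 0 (S = 90): continuation = 1/1.01·[0.2000·0.0000 + 0.8000·2.9901] = 2.3684; exercise value = 0.0000 ≤ continuation, so V_0 = 2.3684

$2.37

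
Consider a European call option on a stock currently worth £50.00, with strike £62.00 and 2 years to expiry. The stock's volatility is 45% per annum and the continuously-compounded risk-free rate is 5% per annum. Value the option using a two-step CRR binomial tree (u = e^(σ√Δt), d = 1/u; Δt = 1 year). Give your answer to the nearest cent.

CRR parameters: u = e^(σ√Δt) = e^(0.45·√1) = 1.5683, d = 1/u = 0.6376
Per-period rate: rΔt = 0.05·1 = 0.05, so R = e^0.05 = 1.0513
Risk-neutral probability p = (e^0.05 − 0.6376)/(1.5683 − 0.6376) = 0.4136/0.9307 = 0.4445
Terminal stock prices: S_uu = 123, S_ud = 50, S_dd = 20.33
Terminal payoffs (S − K): max(60.98, 0) = 60.98, max(-12, 0) = 0, max(-41.67, 0) = 0
Node u (S = 78.42): V_u = e^(−0.05)·[0.4445·60.9802 + 0.5555·0.0000] = 25.7808
Node d (S = 31.88): V_d = e^(−0.05)·[0.4445·0.0000 + 0.5555·0.0000] = 0.0000
Node 0 (S = 50): V_0 = e^(−0.05)·[0.4445·25.7808 + 0.5555·0.0000] = 10.8995

£10.90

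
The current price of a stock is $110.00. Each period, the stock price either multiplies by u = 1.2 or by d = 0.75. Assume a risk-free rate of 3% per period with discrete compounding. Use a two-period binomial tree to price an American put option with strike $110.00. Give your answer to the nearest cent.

$12.52

Risk-neutral probability p = (1 + 0.03 − 0.75)/(1.2 − 0.75) = 0.2800/0.4500 = 0.6222
Terminal stock prices: S_uu = 158.4, S_ud = 99, S_dd = 61.88
Terminal payoffs (K − S): max(-48.4, 0) = 0, max(11, 0) = 11, max(48.12, 0) = 48.12
Node u (S = 132): continuation = 1/1.03·[0.6222·0.0000 + 0.3778·11.0000] = 4.0345; exercise value = 0.0000 ≤ continuation, so V_u = 4.0345
Node d (S = 82.5): continuation = 1/1.03·[0.6222·11.0000 + 0.3778·48.1250] = 24.2961; exercise value = 27.5000 > continuation, so V_d = 27.5000 (exercise)
Node 0 (S = 110): continuation = 1/1.03·[0.6222·4.0345 + 0.3778·27.5000] = 12.5236; exercise value = 0.0000 ≤ continuation, so V_0 = 12.5236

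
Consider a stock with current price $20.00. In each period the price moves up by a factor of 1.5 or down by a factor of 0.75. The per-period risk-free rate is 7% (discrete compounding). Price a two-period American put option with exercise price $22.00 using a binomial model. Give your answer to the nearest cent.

$3.75

Risk-neutral probability p = (1 + 0.07 − 0.75)/(1.5 − 0.75) = 0.3200/0.7500 = 0.4267
Terminal stock prices: S_uu = 45, S_ud = 22.5, S_dd = 11.25
Terminal payoffs (K − S): max(-23, 0) = 0, max(-0.5, 0) = 0, max(10.75, 0) = 10.75
Node u (S = 30): continuation = 1/1.07·[0.4267·0.0000 + 0.5733·0.0000] = 0.0000; exercise value = 0.0000 ≤ continuation, so V_u = 0.0000
Node d (S = 15): continuation = 1/1.07·[0.4267·0.0000 + 0.5733·10.7500] = 5.7601; exercise value = 7.0000 > continuation, so V_d = 7.0000 (exercise)
Node 0 (S = 20): continuation = 1/1.07·[0.4267·0.0000 + 0.5733·7.0000] = 3.7508; exercise value = 2.0000 ≤ continuation, so V_0 = 3.7508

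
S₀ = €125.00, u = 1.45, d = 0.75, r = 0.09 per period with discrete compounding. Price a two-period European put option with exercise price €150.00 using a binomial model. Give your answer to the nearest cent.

Risk-neutral probability p = (1 + 0.09 − 0.75)/(1.45 − 0.75) = 0.3400/0.7000 = 0.4857
Terminal stock prices: S_uu = 262.8, S_ud = 135.9, S_dd = 70.31
Terminal payoffs (K − S): max(-112.8, 0) = 0, max(14.06, 0) = 14.06, max(79.69, 0) = 79.69
Node u (S = 181.2): V_u = 1/1.09·[0.4857·0.0000 + 0.5143·14.0625] = 6.6350
Node d (S = 93.75): V_d = 1/1.09·[0.4857·14.0625 + 0.5143·79.6875] = 43.8647
Node 0 (S = 125): V_0 = 1/1.09·[0.4857·6.6350 + 0.5143·43.8647] = 23.6529

€23.65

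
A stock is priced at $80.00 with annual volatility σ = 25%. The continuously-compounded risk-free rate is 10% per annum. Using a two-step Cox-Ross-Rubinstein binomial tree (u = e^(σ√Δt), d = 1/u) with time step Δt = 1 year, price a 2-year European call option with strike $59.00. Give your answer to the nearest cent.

CRR parameters: u = e^(σ√Δt) = e^(0.25·√1) = 1.2840, d = 1/u = 0.7788
Per-period rate: rΔt = 0.1·1 = 0.1, so R = e^0.1 = 1.1052
Risk-neutral probability p = (e^0.1 − 0.7788)/(1.2840 − 0.7788) = 0.3264/0.5052 = 0.6460
Terminal stock prices: S_uu = 131.9, S_ud = 80, S_dd = 48.52
Terminal payoffs (S − K): max(72.9, 0) = 72.9, max(21, 0) = 21, max(-10.48, 0) = 0
Node u (S = 102.7): V_u = e^(−0.1)·[0.6460·72.8977 + 0.3540·21.0000] = 49.3366
Node d (S = 62.3): V_d = e^(−0.1)·[0.6460·21.0000 + 0.3540·0.0000] = 12.2748
Node 0 (S = 80): V_0 = e^(−0.1)·[0.6460·49.3366 + 0.3540·12.2748] = 32.7699

$32.77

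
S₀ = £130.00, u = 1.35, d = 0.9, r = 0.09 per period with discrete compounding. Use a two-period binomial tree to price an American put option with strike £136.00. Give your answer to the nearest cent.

£10.07

Risk-neutral probability p = (1 + 0.09 − 0.9)/(1.35 − 0.9) = 0.1900/0.4500 = 0.4222
Terminal stock prices: S_uu = 236.9, S_ud = 158, S_dd = 105.3
Terminal payoffs (K − S): max(-100.9, 0) = 0, max(-21.95, 0) = 0, max(30.7, 0) = 30.7
Node u (S = 175.5): continuation = 1/1.09·[0.4222·0.0000 + 0.5778·0.0000] = 0.0000; exercise value = 0.0000 ≤ continuation, so V_u = 0.0000
Node d (S = 117): continuation = 1/1.09·[0.4222·0.0000 + 0.5778·30.7000] = 16.2732; exercise value = 19.0000 > continuation, so V_d = 19.0000 (exercise)
Node 0 (S = 130): continuation = 1/1.09·[0.4222·0.0000 + 0.5778·19.0000] = 10.0714; exercise value = 6.0000 ≤ continuation, so V_0 = 10.0714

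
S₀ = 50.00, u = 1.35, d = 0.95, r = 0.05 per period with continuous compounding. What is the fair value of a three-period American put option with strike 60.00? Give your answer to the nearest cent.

10.00

Risk-neutral probability p = (e^0.05 − 0.95)/(1.35 − 0.95) = 0.1013/0.4000 = 0.2532
Terminal stock prices: S_uuu = 123, S_uud = 86.57, S_udd = 60.92, S_ddd = 42.87
Terminal payoffs (K − S): max(-63.02, 0) = 0, max(-26.57, 0) = 0, max(-0.9187, 0) = 0, max(17.13, 0) = 17.13
Node uu (S = 91.13): continuation = e^(−0.05)·[0.2532·0.0000 + 0.7468·0.0000] = 0.0000; exercise value = 0.0000 ≤ continuation, so V_uu = 0.0000
Node ud (S = 64.12): continuation = e^(−0.05)·[0.2532·0.0000 + 0.7468·0.0000] = 0.0000; exercise value = 0.0000 ≤ continuation, so V_ud = 0.0000
Node dd (S = 45.12): continuation = e^(−0.05)·[0.2532·0.0000 + 0.7468·17.1313] = 12.1700; exercise value = 14.8750 > continuation, so V_dd = 14.8750 (exercise)
Node u (S = 67.5): continuation = e^(−0.05)·[0.2532·0.0000 + 0.7468·0.0000] = 0.0000; exercise value = 0.0000 ≤ continuation, so V_u = 0.0000
Node d (S = 47.5): continuation = e^(−0.05)·[0.2532·0.0000 + 0.7468·14.8750] = 10.5672; exercise value = 12.5000 > continuation, so V_d = 12.5000 (exercise)
Node 0 (S = 50): continuation = e^(−0.05)·[0.2532·0.0000 + 0.7468·12.5000] = 8.8800; exercise value = 10.0000 > continuation, so V_0 = 10.0000 (exercise)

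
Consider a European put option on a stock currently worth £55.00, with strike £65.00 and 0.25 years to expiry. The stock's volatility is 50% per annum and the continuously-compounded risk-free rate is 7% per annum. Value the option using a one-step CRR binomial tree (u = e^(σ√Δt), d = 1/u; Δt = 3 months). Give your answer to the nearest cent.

CRR parameters: u = e^(σ√Δt) = e^(0.5·√0.25) = 1.2840, d = 1/u = 0.7788
Per-period rate: rΔt = 0.07·0.25 = 0.0175, so R = e^0.0175 = 1.0177
Risk-neutral probability p = (e^0.0175 − 0.7788)/(1.2840 − 0.7788) = 0.2389/0.5052 = 0.4728
Terminal stock prices: S_u = 70.62, S_d = 42.83
Terminal payoffs (K − S): max(-5.621, 0) = 0, max(22.17, 0) = 22.17
Node 0 (S = 55): V_0 = e^(−0.0175)·[0.4728·0.0000 + 0.5272·22.1660] = 11.4839

£11.48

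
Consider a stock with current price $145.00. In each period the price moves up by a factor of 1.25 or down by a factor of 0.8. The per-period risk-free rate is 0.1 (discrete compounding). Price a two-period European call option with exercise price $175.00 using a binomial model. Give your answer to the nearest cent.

Risk-neutral probability p = (1 + 0.1 − 0.8)/(1.25 − 0.8) = 0.3000/0.4500 = 0.6667
Terminal stock prices: S_uu = 226.6, S_ud = 145, S_dd = 92.8
Terminal payoffs (S − K): max(51.56, 0) = 51.56, max(-30, 0) = 0, max(-82.2, 0) = 0
Node u (S = 181.2): V_u = 1/1.1·[0.6667·51.5625 + 0.3333·0.0000] = 31.2500
Node d (S = 116): V_d = 1/1.1·[0.6667·0.0000 + 0.3333·0.0000] = 0.0000
Node 0 (S = 145): V_0 = 1/1.1·[0.6667·31.2500 + 0.3333·0.0000] = 18.9394

$18.94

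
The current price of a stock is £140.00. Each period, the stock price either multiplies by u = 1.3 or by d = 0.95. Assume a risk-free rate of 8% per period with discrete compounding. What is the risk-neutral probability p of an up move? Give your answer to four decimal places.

p = 0.3714

Risk-neutral probability p = (1 + 0.08 − 0.95)/(1.3 − 0.95) = 0.1300/0.3500 = 0.3714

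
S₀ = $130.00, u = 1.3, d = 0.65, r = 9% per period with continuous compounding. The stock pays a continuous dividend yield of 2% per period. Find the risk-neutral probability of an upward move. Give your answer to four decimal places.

p = 0.6500

Per-period risk-free factor R = e^0.09 = 1.0942; dividend-adjusted growth = e^(0.09−0.02) = 1.0725.
Risk-neutral probability p = (1.0725 − 0.65)/(1.3 − 0.65) = 0.4225/0.6500 = 0.6500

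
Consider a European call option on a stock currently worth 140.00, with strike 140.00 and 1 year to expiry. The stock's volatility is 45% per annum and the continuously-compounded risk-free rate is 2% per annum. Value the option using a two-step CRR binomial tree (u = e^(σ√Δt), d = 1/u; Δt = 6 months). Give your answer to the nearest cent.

CRR parameters: u = e^(σ√Δt) = e^(0.45·√0.5) = 1.3746, d = 1/u = 0.7275
Per-period rate: rΔt = 0.02·0.5 = 0.01, so R = e^0.01 = 1.0101
Risk-neutral probability p = (e^0.01 − 0.7275)/(1.3746 − 0.7275) = 0.2826/0.6472 = 0.4366
Terminal stock prices: S_uu = 264.6, S_ud = 140, S_dd = 74.09
Terminal payoffs (S − K): max(124.6, 0) = 124.6, max(0, 0) = 0, max(-65.91, 0) = 0
Node u (S = 192.5): V_u = e^(−0.01)·[0.4366·124.5522 + 0.5634·0.0000] = 53.8438
Node d (S = 101.8): V_d = e^(−0.01)·[0.4366·0.0000 + 0.5634·0.0000] = 0.0000
Node 0 (S = 140): V_0 = e^(−0.01)·[0.4366·53.8438 + 0.5634·0.0000] = 23.2766

23.28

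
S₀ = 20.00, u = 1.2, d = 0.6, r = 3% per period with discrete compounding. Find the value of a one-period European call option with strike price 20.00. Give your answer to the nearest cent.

Risk-neutral probability p = (1 + 0.03 − 0.6)/(1.2 − 0.6) = 0.4300/0.6000 = 0.7167
Terminal stock prices: S_u = 24, S_d = 12
Terminal payoffs (S − K): max(4, 0) = 4, max(-8, 0) = 0
Node 0 (S = 20): V_0 = 1/1.03·[0.7167·4.0000 + 0.2833·0.0000] = 2.7832

2.78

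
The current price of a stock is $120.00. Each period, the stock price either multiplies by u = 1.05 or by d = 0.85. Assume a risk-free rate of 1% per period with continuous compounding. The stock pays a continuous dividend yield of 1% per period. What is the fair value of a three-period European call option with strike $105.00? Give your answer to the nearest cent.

Per-period risk-free factor R = e^0.01 = 1.0101; dividend-adjusted growth = e^(0.01−0.01) = 1.0000.
Risk-neutral probability p = (1.0000 − 0.85)/(1.05 − 0.85) = 0.1500/0.2000 = 0.7500
Terminal stock prices: S_uuu = 138.9, S_uud = 112.5, S_udd = 91.03, S_ddd = 73.69
Terminal payoffs (S − K): max(33.92, 0) = 33.92, max(7.455, 0) = 7.455, max(-13.97, 0) = 0, max(-31.31, 0) = 0
Node uu (S = 132.3): V_uu = e^(−0.01)·[0.7500·33.9150 + 0.2500·7.4550] = 27.0284
Node ud (S = 107.1): V_ud = e^(−0.01)·[0.7500·7.4550 + 0.2500·0.0000] = 5.5356
Node dd (S = 86.7): V_dd = e^(−0.01)·[0.7500·0.0000 + 0.2500·0.0000] = 0.0000
Node u (S = 126): V_u = e^(−0.01)·[0.7500·27.0284 + 0.2500·5.5356] = 21.4397
Node d (S = 102): V_d = e^(−0.01)·[0.7500·5.5356 + 0.2500·0.0000] = 4.1104
Node 0 (S = 120): V_0 = e^(−0.01)·[0.7500·21.4397 + 0.2500·4.1104] = 16.9372

$16.94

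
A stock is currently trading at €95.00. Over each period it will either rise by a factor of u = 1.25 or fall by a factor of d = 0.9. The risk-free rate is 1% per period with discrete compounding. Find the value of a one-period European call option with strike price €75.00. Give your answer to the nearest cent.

€20.74

Risk-neutral probability p = (1 + 0.01 − 0.9)/(1.25 − 0.9) = 0.1100/0.3500 = 0.3143
Terminal stock prices: S_u = 118.8, S_d = 85.5
Terminal payoffs (S − K): max(43.75, 0) = 43.75, max(10.5, 0) = 10.5
Node 0 (S = 95): V_0 = 1/1.01·[0.3143·43.7500 + 0.6857·10.5000] = 20.7426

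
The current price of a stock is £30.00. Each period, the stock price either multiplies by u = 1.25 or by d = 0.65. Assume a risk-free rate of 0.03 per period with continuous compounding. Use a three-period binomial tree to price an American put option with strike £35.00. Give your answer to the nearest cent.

Risk-neutral probability p = (e^0.03 − 0.65)/(1.25 − 0.65) = 0.3805/0.6000 = 0.6341
Terminal stock prices: S_uuu = 58.59, S_uud = 30.47, S_udd = 15.84, S_ddd = 8.239
Terminal payoffs (K − S): max(-23.59, 0) = 0, max(4.531, 0) = 4.531, max(19.16, 0) = 19.16, max(26.76, 0) = 26.76
Node uu (S = 46.88): continuation = e^(−0.03)·[0.6341·0.0000 + 0.3659·4.5312] = 1.6090; exercise value = 0.0000 ≤ continuation, so V_uu = 1.6090
Node ud (S = 24.38): continuation = e^(−0.03)·[0.6341·4.5312 + 0.3659·19.1562] = 9.5906; exercise value = 10.6250 > continuation, so V_ud = 10.6250 (exercise)
Node dd (S = 12.68): continuation = e^(−0.03)·[0.6341·19.1562 + 0.3659·26.7613] = 21.2906; exercise value = 22.3250 > continuation, so V_dd = 22.3250 (exercise)
Node u (S = 37.5): continuation = e^(−0.03)·[0.6341·1.6090 + 0.3659·10.6250] = 4.7630; exercise value = 0.0000 ≤ continuation, so V_u = 4.7630
Node d (S = 19.5): continuation = e^(−0.03)·[0.6341·10.6250 + 0.3659·22.3250] = 14.4656; exercise value = 15.5000 > continuation, so V_d = 15.5000 (exercise)
Node 0 (S = 30): continuation = e^(−0.03)·[0.6341·4.7630 + 0.3659·15.5000] = 8.4349; exercise value = 5.0000 ≤ continuation, so V_0 = 8.4349

£8.43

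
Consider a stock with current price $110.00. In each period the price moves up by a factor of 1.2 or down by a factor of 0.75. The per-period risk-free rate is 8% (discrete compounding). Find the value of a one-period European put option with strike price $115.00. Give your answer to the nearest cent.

Risk-neutral probability p = (1 + 0.08 − 0.75)/(1.2 − 0.75) = 0.3300/0.4500 = 0.7333
Terminal stock prices: S_u = 132, S_d = 82.5
Terminal payoffs (K − S): max(-17, 0) = 0, max(32.5, 0) = 32.5
Node 0 (S = 110): V_0 = 1/1.08·[0.7333·0.0000 + 0.2667·32.5000] = 8.0247

$8.02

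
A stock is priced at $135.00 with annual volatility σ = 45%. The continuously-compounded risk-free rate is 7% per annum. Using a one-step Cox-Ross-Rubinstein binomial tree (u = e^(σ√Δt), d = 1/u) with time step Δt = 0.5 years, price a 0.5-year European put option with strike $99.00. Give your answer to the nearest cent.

$0.40

CRR parameters: u = e^(σ√Δt) = e^(0.45·√0.5) = 1.3746, d = 1/u = 0.7275
Per-period rate: rΔt = 0.07·0.5 = 0.035, so R = e^0.035 = 1.0356
Risk-neutral probability p = (e^0.035 − 0.7275)/(1.3746 − 0.7275) = 0.3082/0.6472 = 0.4762
Terminal stock prices: S_u = 185.6, S_d = 98.21
Terminal payoffs (K − S): max(-86.58, 0) = 0, max(0.7931, 0) = 0.7931
Node 0 (S = 135): V_0 = e^(−0.035)·[0.4762·0.0000 + 0.5238·0.7931] = 0.4012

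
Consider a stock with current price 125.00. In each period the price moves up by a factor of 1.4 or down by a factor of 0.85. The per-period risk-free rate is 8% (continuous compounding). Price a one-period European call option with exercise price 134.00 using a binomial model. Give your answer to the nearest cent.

Risk-neutral probability p = (e^0.08 − 0.85)/(1.4 − 0.85) = 0.2333/0.5500 = 0.4242
Terminal stock prices: S_u = 175, S_d = 106.2
Terminal payoffs (S − K): max(41, 0) = 41, max(-27.75, 0) = 0
Node 0 (S = 125): V_0 = e^(−0.08)·[0.4242·41.0000 + 0.5758·0.0000] = 16.0534

16.05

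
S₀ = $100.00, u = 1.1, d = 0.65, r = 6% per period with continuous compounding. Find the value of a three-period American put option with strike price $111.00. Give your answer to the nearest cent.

Risk-neutral probability p = (e^0.06 − 0.65)/(1.1 − 0.65) = 0.4118/0.4500 = 0.9152
Terminal stock prices: S_uuu = 133.1, S_uud = 78.65, S_udd = 46.48, S_ddd = 27.46
Terminal payoffs (K − S): max(-22.1, 0) = 0, max(32.35, 0) = 32.35, max(64.52, 0) = 64.52, max(83.54, 0) = 83.54
Node uu (S = 121): continuation = e^(−0.06)·[0.9152·0.0000 + 0.0848·32.3500] = 2.5838; exercise value = 0.0000 ≤ continuation, so V_uu = 2.5838
Node ud (S = 71.5): continuation = e^(−0.06)·[0.9152·32.3500 + 0.0848·64.5250] = 33.0359; exercise value = 39.5000 > continuation, so V_ud = 39.5000 (exercise)
Node dd (S = 42.25): continuation = e^(−0.06)·[0.9152·64.5250 + 0.0848·83.5375] = 62.2859; exercise value = 68.7500 > continuation, so V_dd = 68.7500 (exercise)
Node u (S = 110): continuation = e^(−0.06)·[0.9152·2.5838 + 0.0848·39.5000] = 5.3817; exercise value = 1.0000 ≤ continuation, so V_u = 5.3817
Node d (S = 65): continuation = e^(−0.06)·[0.9152·39.5000 + 0.0848·68.7500] = 39.5359; exercise value = 46.0000 > continuation, so V_d = 46.0000 (exercise)
Node 0 (S = 100): continuation = e^(−0.06)·[0.9152·5.3817 + 0.0848·46.0000] = 8.3125; exercise value = 11.0000 > continuation, so V_0 = 11.0000 (exercise)

$11.00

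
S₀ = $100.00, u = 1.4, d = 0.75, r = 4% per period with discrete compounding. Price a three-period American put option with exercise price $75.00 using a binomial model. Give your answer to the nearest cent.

Risk-neutral probability p = (1 + 0.04 − 0.75)/(1.4 − 0.75) = 0.2900/0.6500 = 0.4462
Terminal stock prices: S_uuu = 274.4, S_uud = 147, S_udd = 78.75, S_ddd = 42.19
Terminal payoffs (K − S): max(-199.4, 0) = 0, max(-72, 0) = 0, max(-3.75, 0) = 0, max(32.81, 0) = 32.81
Node uu (S = 196): continuation = 1/1.04·[0.4462·0.0000 + 0.5538·0.0000] = 0.0000; exercise value = 0.0000 ≤ continuation, so V_uu = 0.0000
Node ud (S = 105): continuation = 1/1.04·[0.4462·0.0000 + 0.5538·0.0000] = 0.0000; exercise value = 0.0000 ≤ continuation, so V_ud = 0.0000
Node dd (S = 56.25): continuation = 1/1.04·[0.4462·0.0000 + 0.5538·32.8125] = 17.4741; exercise value = 18.7500 > continuation, so V_dd = 18.7500 (exercise)
Node u (S = 140): continuation = 1/1.04·[0.4462·0.0000 + 0.5538·0.0000] = 0.0000; exercise value = 0.0000 ≤ continuation, so V_u = 0.0000
Node d (S = 75): continuation = 1/1.04·[0.4462·0.0000 + 0.5538·18.7500] = 9.9852; exercise value = 0.0000 ≤ continuation, so V_d = 9.9852
Node 0 (S = 100): continuation = 1/1.04·[0.4462·0.0000 + 0.5538·9.9852] = 5.3176; exercise value = 0.0000 ≤ continuation, so V_0 = 5.3176

$5.32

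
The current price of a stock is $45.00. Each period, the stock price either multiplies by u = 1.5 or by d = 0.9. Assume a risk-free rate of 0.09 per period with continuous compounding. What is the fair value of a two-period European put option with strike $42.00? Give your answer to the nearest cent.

Risk-neutral probability p = (e^0.09 − 0.9)/(1.5 − 0.9) = 0.1942/0.6000 = 0.3236
Terminal stock prices: S_uu = 101.2, S_ud = 60.75, S_dd = 36.45
Terminal payoffs (K − S): max(-59.25, 0) = 0, max(-18.75, 0) = 0, max(5.55, 0) = 5.55
Node u (S = 67.5): V_u = e^(−0.09)·[0.3236·0.0000 + 0.6764·0.0000] = 0.0000
Node d (S = 40.5): V_d = e^(−0.09)·[0.3236·0.0000 + 0.6764·5.5500] = 3.4308
Node 0 (S = 45): V_0 = e^(−0.09)·[0.3236·0.0000 + 0.6764·3.4308] = 2.1208

$2.12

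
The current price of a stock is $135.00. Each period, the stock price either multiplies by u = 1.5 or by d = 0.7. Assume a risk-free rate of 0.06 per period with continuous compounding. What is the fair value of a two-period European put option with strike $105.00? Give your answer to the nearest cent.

$10.34

Risk-neutral probability p = (e^0.06 − 0.7)/(1.5 − 0.7) = 0.3618/0.8000 = 0.4523
Terminal stock prices: S_uu = 303.8, S_ud = 141.8, S_dd = 66.15
Terminal payoffs (K − S): max(-198.8, 0) = 0, max(-36.75, 0) = 0, max(38.85, 0) = 38.85
Node u (S = 202.5): V_u = e^(−0.06)·[0.4523·0.0000 + 0.5477·0.0000] = 0.0000
Node d (S = 94.5): V_d = e^(−0.06)·[0.4523·0.0000 + 0.5477·38.8500] = 20.0392
Node 0 (S = 135): V_0 = e^(−0.06)·[0.4523·0.0000 + 0.5477·20.0392] = 10.3364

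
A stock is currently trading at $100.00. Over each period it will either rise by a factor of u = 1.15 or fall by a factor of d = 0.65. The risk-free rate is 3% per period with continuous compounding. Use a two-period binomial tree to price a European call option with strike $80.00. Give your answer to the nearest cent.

Risk-neutral probability p = (e^0.03 − 0.65)/(1.15 − 0.65) = 0.3805/0.5000 = 0.7609
Terminal stock prices: S_uu = 132.2, S_ud = 74.75, S_dd = 42.25
Terminal payoffs (S − K): max(52.25, 0) = 52.25, max(-5.25, 0) = 0, max(-37.75, 0) = 0
Node u (S = 115): V_u = e^(−0.03)·[0.7609·52.2500 + 0.2391·0.0000] = 38.5825
Node d (S = 65): V_d = e^(−0.03)·[0.7609·0.0000 + 0.2391·0.0000] = 0.0000
Node 0 (S = 100): V_0 = e^(−0.03)·[0.7609·38.5825 + 0.2391·0.0000] = 28.4901

$28.49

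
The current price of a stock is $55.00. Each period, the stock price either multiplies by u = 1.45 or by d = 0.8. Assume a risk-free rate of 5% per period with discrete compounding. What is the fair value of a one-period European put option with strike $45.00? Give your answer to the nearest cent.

$0.59

Risk-neutral probability p = (1 + 0.05 − 0.8)/(1.45 − 0.8) = 0.2500/0.6500 = 0.3846
Terminal stock prices: S_u = 79.75, S_d = 44
Terminal payoffs (K − S): max(-34.75, 0) = 0, max(1, 0) = 1
Node 0 (S = 55): V_0 = 1/1.05·[0.3846·0.0000 + 0.6154·1.0000] = 0.5861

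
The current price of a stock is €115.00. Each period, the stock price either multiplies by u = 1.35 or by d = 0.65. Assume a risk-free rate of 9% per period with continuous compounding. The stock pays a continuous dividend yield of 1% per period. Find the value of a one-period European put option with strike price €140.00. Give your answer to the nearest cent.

€22.72

Per-period risk-free factor R = e^0.09 = 1.0942; dividend-adjusted growth = e^(0.09−0.01) = 1.0833.
Risk-neutral probability p = (1.0833 − 0.65)/(1.35 − 0.65) = 0.4333/0.7000 = 0.6190
Terminal stock prices: S_u = 155.2, S_d = 74.75
Terminal payoffs (K − S): max(-15.25, 0) = 0, max(65.25, 0) = 65.25
Node 0 (S = 115): V_0 = e^(−0.09)·[0.6190·0.0000 + 0.3810·65.2500] = 22.7217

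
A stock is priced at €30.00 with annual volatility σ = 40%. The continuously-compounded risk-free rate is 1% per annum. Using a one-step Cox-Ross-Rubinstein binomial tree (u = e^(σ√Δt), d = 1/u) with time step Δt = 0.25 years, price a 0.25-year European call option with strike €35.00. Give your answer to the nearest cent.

CRR parameters: u = e^(σ√Δt) = e^(0.4·√0.25) = 1.2214, d = 1/u = 0.8187
Per-period rate: rΔt = 0.01·0.25 = 0.0025, so R = e^0.0025 = 1.0025
Risk-neutral probability p = (e^0.0025 − 0.8187)/(1.2214 − 0.8187) = 0.1838/0.4027 = 0.4564
Terminal stock prices: S_u = 36.64, S_d = 24.56
Terminal payoffs (S − K): max(1.642, 0) = 1.642, max(-10.44, 0) = 0
Node 0 (S = 30): V_0 = e^(−0.0025)·[0.4564·1.6421 + 0.5436·0.0000] = 0.7475

€0.75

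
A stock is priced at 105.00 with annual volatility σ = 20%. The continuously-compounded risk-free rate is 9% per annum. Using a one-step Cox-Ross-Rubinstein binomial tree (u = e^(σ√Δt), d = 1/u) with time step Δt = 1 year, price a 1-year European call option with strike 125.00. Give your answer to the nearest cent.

2.03

CRR parameters: u = e^(σ√Δt) = e^(0.2·√1) = 1.2214, d = 1/u = 0.8187
Per-period rate: rΔt = 0.09·1 = 0.09, so R = e^0.09 = 1.0942
Risk-neutral probability p = (e^0.09 − 0.8187)/(1.2214 − 0.8187) = 0.2754/0.4027 = 0.6840
Terminal stock prices: S_u = 128.2, S_d = 85.97
Terminal payoffs (S − K): max(3.247, 0) = 3.247, max(-39.03, 0) = 0
Node 0 (S = 105): V_0 = e^(−0.09)·[0.6840·3.2473 + 0.3160·0.0000] = 2.0301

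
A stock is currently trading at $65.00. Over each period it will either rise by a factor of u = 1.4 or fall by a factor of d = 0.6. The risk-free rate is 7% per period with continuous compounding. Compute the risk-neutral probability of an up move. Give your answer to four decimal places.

p = 0.5906

Risk-neutral probability p = (e^0.07 − 0.6)/(1.4 − 0.6) = 0.4725/0.8000 = 0.5906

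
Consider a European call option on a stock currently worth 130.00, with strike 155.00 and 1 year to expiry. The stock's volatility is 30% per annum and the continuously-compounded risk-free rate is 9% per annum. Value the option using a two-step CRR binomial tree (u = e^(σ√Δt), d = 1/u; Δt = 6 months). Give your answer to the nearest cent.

CRR parameters: u = e^(σ√Δt) = e^(0.3·√0.5) = 1.2363, d = 1/u = 0.8089
Per-period rate: rΔt = 0.09·0.5 = 0.045, so R = e^0.045 = 1.0460
Risk-neutral probability p = (e^0.045 − 0.8089)/(1.2363 − 0.8089) = 0.2372/0.4275 = 0.5548
Terminal stock prices: S_uu = 198.7, S_ud = 130, S_dd = 85.05
Terminal payoffs (S − K): max(43.7, 0) = 43.7, max(-25, 0) = 0, max(-69.95, 0) = 0
Node u (S = 160.7): V_u = e^(−0.045)·[0.5548·43.7005 + 0.4452·0.0000] = 23.1800
Node d (S = 105.2): V_d = e^(−0.045)·[0.5548·0.0000 + 0.4452·0.0000] = 0.0000
Node 0 (S = 130): V_0 = e^(−0.045)·[0.5548·23.1800 + 0.4452·0.0000] = 12.2954

12.30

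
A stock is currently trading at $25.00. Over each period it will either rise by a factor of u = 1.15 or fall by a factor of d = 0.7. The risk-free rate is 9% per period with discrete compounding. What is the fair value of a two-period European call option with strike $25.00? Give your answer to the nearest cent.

$5.10

Risk-neutral probability p = (1 + 0.09 − 0.7)/(1.15 − 0.7) = 0.3900/0.4500 = 0.8667
Terminal stock prices: S_uu = 33.06, S_ud = 20.12, S_dd = 12.25
Terminal payoffs (S − K): max(8.062, 0) = 8.062, max(-4.875, 0) = 0, max(-12.75, 0) = 0
Node u (S = 28.75): V_u = 1/1.09·[0.8667·8.0625 + 0.1333·0.0000] = 6.4106
Node d (S = 17.5): V_d = 1/1.09·[0.8667·0.0000 + 0.1333·0.0000] = 0.0000
Node 0 (S = 25): V_0 = 1/1.09·[0.8667·6.4106 + 0.1333·0.0000] = 5.0971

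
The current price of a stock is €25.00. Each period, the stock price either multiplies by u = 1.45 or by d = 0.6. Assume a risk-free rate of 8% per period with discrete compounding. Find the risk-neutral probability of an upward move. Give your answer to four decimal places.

p = 0.5647

Risk-neutral probability p = (1 + 0.08 − 0.6)/(1.45 − 0.6) = 0.4800/0.8500 = 0.5647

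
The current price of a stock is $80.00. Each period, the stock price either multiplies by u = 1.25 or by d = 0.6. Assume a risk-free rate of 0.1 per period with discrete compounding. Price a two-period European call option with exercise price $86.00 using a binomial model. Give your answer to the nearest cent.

$19.07

Risk-neutral probability p = (1 + 0.1 − 0.6)/(1.25 − 0.6) = 0.5000/0.6500 = 0.7692
Terminal stock prices: S_uu = 125, S_ud = 60, S_dd = 28.8
Terminal payoffs (S − K): max(39, 0) = 39, max(-26, 0) = 0, max(-57.2, 0) = 0
Node u (S = 100): V_u = 1/1.1·[0.7692·39.0000 + 0.2308·0.0000] = 27.2727
Node d (S = 48): V_d = 1/1.1·[0.7692·0.0000 + 0.2308·0.0000] = 0.0000
Node 0 (S = 80): V_0 = 1/1.1·[0.7692·27.2727 + 0.2308·0.0000] = 19.0718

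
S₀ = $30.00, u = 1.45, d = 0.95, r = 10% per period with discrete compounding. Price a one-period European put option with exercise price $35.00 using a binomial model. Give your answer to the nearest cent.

$4.14

Risk-neutral probability p = (1 + 0.1 − 0.95)/(1.45 − 0.95) = 0.1500/0.5000 = 0.3000
Terminal stock prices: S_u = 43.5, S_d = 28.5
Terminal payoffs (K − S): max(-8.5, 0) = 0, max(6.5, 0) = 6.5
Node 0 (S = 30): V_0 = 1/1.1·[0.3000·0.0000 + 0.7000·6.5000] = 4.1364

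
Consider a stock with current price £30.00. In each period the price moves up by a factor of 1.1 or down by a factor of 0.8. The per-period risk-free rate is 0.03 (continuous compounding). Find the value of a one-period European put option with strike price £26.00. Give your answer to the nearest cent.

£0.45

Risk-neutral probability p = (e^0.03 − 0.8)/(1.1 − 0.8) = 0.2305/0.3000 = 0.7682
Terminal stock prices: S_u = 33, S_d = 24
Terminal payoffs (K − S): max(-7, 0) = 0, max(2, 0) = 2
Node 0 (S = 30): V_0 = e^(−0.03)·[0.7682·0.0000 + 0.2318·2.0000] = 0.4499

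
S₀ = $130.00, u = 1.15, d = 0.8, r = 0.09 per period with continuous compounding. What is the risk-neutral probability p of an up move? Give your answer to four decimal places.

p = 0.8405

Risk-neutral probability p = (e^0.09 − 0.8)/(1.15 − 0.8) = 0.2942/0.3500 = 0.8405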